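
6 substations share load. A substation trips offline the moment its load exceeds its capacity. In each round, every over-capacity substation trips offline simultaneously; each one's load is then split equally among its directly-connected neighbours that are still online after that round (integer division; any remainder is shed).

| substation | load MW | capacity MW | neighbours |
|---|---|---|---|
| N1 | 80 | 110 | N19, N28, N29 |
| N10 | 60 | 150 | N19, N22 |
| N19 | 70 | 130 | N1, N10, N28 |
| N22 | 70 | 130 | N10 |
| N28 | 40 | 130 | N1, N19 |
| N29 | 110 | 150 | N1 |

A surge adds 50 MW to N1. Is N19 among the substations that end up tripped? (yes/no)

Round 1 — N1 at 130 > 110. N1 trips offline.
  N1 sheds 130 MW to N19, N28, N29: 43 each (1 lost).
    N19: 70+43 = 113 ≤ 130
    N28: 40+43 = 83 ≤ 130
    N29: 110+43 = 153 > 150
Round 2 — N29 trips offline.
  N29 sheds 153 MW: no online neighbours, lost.
No further trips.

no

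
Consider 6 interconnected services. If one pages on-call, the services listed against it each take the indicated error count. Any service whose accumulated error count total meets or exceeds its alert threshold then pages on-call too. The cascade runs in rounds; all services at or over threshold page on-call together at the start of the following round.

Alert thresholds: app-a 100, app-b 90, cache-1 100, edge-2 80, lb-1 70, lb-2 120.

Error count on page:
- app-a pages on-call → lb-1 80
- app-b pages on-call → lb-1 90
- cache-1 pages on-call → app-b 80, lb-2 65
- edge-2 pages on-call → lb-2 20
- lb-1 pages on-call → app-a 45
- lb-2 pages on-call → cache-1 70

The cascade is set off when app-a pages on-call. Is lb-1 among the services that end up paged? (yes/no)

yes

Round 1 — app-a pages on-call (initial).
  lb-1: +80 → 80 ≥ 70
Round 2 — lb-1 pages on-call.
No further pages.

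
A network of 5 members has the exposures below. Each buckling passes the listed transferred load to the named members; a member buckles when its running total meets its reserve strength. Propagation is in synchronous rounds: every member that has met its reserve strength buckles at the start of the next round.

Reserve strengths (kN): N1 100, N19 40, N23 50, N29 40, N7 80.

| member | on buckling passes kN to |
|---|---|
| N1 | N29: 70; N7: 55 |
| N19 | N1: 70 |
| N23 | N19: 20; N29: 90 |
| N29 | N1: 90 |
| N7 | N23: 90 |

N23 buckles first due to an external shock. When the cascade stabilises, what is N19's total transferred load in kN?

20

Round 1 — N23 buckles (initial).
  N19: +20 → 20 < 40
  N29: +90 → 90 ≥ 40
Round 2 — N29 buckles.
  N1: +90 → 90 < 100
No further bucklings.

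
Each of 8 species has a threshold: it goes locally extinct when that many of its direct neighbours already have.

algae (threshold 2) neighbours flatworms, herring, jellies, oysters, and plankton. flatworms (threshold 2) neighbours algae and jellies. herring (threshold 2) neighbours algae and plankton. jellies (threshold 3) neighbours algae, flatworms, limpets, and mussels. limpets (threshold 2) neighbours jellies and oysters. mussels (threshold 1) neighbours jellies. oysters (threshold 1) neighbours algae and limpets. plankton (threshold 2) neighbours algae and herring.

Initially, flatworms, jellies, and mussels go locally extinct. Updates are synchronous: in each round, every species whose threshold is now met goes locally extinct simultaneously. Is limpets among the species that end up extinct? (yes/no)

yes

Round 1 — flatworms, jellies, mussels go locally extinct (initial).
Round 2 — checking thresholds:
  algae: 2 of 5 neighbours ≥ 2, goes locally extinct.
  limpets: 1 of 2 neighbours < 2, not yet.
Round 3 — checking thresholds:
  herring: 1 of 2 neighbours < 2, not yet.
  limpets: 1 of 2 neighbours < 2, not yet.
  oysters: 1 of 2 neighbours ≥ 1, goes locally extinct.
  plankton: 1 of 2 neighbours < 2, not yet.
Round 4 — checking thresholds:
  herring: 1 of 2 neighbours < 2, not yet.
  limpets: 2 of 2 neighbours ≥ 2, goes locally extinct.
  plankton: 1 of 2 neighbours < 2, not yet.
Round 5 — no new extinctions; cascade stops.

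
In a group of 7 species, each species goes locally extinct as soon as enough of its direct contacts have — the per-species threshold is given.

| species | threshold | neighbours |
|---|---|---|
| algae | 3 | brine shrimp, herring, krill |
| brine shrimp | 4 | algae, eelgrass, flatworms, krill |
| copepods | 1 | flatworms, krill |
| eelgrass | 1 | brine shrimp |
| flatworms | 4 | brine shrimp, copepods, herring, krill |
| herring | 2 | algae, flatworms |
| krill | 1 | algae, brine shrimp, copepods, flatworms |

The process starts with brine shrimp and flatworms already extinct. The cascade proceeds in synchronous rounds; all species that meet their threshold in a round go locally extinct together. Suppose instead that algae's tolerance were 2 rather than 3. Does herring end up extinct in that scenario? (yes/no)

With algae's tolerance at 2:
Round 1 — brine shrimp, flatworms go locally extinct (initial).
Round 2 — checking thresholds:
  algae: 1 of 3 neighbours < 2, below threshold.
  copepods: 1 of 2 neighbours ≥ 1, goes locally extinct.
  eelgrass: 1 of 1 neighbours ≥ 1, goes locally extinct.
  herring: 1 of 2 neighbours < 2, below threshold.
  krill: 2 of 4 neighbours ≥ 1, goes locally extinct.
Round 3 — checking thresholds:
  algae: 2 of 3 neighbours ≥ 2, goes locally extinct.
  herring: 1 of 2 neighbours < 2, below threshold.
Round 4 — checking thresholds:
  herring: 2 of 2 neighbours ≥ 2, goes locally extinct.
Round 5 — no new extinctions; cascade stops.

yes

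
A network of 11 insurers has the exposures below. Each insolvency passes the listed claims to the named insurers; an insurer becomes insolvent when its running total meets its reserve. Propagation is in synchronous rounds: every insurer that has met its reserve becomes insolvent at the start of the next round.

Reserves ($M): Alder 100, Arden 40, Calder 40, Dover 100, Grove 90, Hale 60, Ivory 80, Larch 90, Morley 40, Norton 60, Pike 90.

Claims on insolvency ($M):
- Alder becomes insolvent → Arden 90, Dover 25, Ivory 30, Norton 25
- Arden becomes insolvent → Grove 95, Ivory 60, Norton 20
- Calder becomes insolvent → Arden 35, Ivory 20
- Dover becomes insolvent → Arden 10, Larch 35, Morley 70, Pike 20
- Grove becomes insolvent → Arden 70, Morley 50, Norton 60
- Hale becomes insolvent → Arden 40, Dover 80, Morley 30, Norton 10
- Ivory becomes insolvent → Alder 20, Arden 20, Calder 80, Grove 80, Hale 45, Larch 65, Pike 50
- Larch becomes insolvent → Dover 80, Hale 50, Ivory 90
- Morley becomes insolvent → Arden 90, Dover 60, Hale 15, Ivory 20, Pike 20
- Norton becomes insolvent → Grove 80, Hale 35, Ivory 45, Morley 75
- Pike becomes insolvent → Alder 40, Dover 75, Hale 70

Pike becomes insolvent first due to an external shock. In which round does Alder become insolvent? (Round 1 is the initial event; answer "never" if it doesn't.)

Round 1 — Pike becomes insolvent (initial).
  Alder: +40 → 40 < 100
  Dover: +75 → 75 < 100
  Hale: +70 → 70 ≥ 60
Round 2 — Hale becomes insolvent.
  Arden: +40 → 40 ≥ 40
  Dover: +80 → 155 ≥ 100
  Morley: +30 → 30 < 40
  Norton: +10 → 10 < 60
Round 3 — Arden, Dover become insolvent.
  Grove: +95 → 95 ≥ 90
  Ivory: +60 → 60 < 80
  Larch: +35 → 35 < 90
  Morley: +70 → 100 ≥ 40
  Norton: +20 → 30 < 60
Round 4 — Grove, Morley become insolvent.
  Ivory: +20 → 80 ≥ 80
  Norton: +60 → 90 ≥ 60
Round 5 — Ivory, Norton become insolvent.
  Alder: +20 → 60 < 100
  Calder: +80 → 80 ≥ 40
  Larch: +65 → 100 ≥ 90
Round 6 — Calder, Larch become insolvent.
No further insolvencies.

never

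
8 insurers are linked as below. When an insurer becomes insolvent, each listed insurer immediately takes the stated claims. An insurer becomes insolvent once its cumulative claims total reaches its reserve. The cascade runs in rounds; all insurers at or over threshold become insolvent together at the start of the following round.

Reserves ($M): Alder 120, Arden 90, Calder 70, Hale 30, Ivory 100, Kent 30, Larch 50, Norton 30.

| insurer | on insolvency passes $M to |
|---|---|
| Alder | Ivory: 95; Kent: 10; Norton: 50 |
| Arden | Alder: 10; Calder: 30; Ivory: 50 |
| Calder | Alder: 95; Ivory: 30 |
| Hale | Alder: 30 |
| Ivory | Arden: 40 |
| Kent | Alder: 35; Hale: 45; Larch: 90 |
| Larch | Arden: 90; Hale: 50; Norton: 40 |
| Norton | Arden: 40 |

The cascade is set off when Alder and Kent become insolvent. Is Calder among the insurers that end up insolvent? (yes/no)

no

Round 1 — Alder, Kent become insolvent (initial).
  Hale: +45 → 45 ≥ 30
  Ivory: +95 → 95 < 100
  Larch: +90 → 90 ≥ 50
  Norton: +50 → 50 ≥ 30
Round 2 — Hale, Larch, Norton become insolvent.
  Arden: +90+40 → 130 ≥ 90
Round 3 — Arden becomes insolvent.
  Calder: +30 → 30 < 70
  Ivory: +50 → 145 ≥ 100
Round 4 — Ivory becomes insolvent.
No further insolvencies.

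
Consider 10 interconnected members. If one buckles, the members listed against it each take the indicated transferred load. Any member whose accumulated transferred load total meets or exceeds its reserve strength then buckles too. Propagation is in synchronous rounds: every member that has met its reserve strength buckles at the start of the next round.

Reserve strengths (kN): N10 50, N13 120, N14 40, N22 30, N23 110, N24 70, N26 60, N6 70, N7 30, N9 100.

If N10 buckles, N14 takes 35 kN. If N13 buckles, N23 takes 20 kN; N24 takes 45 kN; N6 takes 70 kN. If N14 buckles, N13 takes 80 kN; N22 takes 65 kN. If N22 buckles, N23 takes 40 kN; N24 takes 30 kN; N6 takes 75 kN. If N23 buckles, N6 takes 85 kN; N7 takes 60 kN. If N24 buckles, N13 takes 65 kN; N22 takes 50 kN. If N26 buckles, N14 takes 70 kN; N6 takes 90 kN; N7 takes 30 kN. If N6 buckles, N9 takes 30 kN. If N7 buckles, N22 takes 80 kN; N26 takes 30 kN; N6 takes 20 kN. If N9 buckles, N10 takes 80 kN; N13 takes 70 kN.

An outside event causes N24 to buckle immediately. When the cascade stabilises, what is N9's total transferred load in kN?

30

Round 1 — N24 buckles (initial).
  N13: +65 → 65 < 120
  N22: +50 → 50 ≥ 30
Round 2 — N22 buckles.
  N23: +40 → 40 < 110
  N6: +75 → 75 ≥ 70
Round 3 — N6 buckles.
  N9: +30 → 30 < 100
No further bucklings.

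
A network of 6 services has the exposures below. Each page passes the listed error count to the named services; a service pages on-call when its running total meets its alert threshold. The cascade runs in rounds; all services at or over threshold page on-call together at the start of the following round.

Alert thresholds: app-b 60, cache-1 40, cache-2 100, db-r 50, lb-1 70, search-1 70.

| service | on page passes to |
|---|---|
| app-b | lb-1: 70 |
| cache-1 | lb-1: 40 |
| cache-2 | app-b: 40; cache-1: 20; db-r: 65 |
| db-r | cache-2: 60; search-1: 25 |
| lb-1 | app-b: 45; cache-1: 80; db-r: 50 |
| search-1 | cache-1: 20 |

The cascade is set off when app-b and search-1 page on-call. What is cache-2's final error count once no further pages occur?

Round 1 — app-b, search-1 page on-call (initial).
  cache-1: +20 → 20 < 40
  lb-1: +70 → 70 ≥ 70
Round 2 — lb-1 pages on-call.
  cache-1: +80 → 100 ≥ 40
  db-r: +50 → 50 ≥ 50
Round 3 — cache-1, db-r page on-call.
  cache-2: +60 → 60 < 100
No further pages.

60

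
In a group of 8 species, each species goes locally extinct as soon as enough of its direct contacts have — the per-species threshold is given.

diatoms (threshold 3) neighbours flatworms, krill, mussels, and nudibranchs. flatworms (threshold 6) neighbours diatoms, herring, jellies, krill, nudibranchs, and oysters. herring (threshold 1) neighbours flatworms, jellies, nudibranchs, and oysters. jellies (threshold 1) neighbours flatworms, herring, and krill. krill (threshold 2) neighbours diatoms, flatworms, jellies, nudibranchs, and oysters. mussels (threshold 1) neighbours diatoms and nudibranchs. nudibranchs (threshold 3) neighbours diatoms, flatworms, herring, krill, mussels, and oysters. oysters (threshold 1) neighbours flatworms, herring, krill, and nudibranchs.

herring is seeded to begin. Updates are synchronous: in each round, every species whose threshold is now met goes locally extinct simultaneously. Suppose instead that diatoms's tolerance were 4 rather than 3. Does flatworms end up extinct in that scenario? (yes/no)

no

With diatoms's tolerance at 4:
Round 1 — herring goes locally extinct (initial).
Round 2 — checking thresholds:
  flatworms: 1 of 6 neighbours < 6, holds.
  jellies: 1 of 3 neighbours ≥ 1, goes locally extinct.
  nudibranchs: 1 of 6 neighbours < 3, holds.
  oysters: 1 of 4 neighbours ≥ 1, goes locally extinct.
Round 3 — checking thresholds:
  flatworms: 3 of 6 neighbours < 6, holds.
  krill: 2 of 5 neighbours ≥ 2, goes locally extinct.
  nudibranchs: 2 of 6 neighbours < 3, holds.
Round 4 — checking thresholds:
  diatoms: 1 of 4 neighbours < 4, holds.
  flatworms: 4 of 6 neighbours < 6, holds.
  nudibranchs: 3 of 6 neighbours ≥ 3, goes locally extinct.
Round 5 — checking thresholds:
  diatoms: 2 of 4 neighbours < 4, holds.
  flatworms: 5 of 6 neighbours < 6, holds.
  mussels: 1 of 2 neighbours ≥ 1, goes locally extinct.
Round 6 — no new extinctions; cascade stops.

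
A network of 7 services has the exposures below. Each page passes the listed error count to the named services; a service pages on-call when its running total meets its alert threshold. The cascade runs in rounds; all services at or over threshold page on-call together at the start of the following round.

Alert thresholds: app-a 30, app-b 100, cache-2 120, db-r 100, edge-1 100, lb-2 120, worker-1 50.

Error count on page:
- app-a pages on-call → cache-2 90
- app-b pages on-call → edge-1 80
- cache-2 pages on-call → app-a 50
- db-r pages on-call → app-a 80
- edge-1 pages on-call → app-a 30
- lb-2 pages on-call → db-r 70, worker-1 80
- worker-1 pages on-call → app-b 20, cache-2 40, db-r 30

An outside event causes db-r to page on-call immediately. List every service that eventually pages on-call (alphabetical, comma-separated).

app-a, db-r

Round 1 — db-r pages on-call (initial).
  app-a: +80 → 80 ≥ 30
Round 2 — app-a pages on-call.
  cache-2: +90 → 90 < 120
No further pages.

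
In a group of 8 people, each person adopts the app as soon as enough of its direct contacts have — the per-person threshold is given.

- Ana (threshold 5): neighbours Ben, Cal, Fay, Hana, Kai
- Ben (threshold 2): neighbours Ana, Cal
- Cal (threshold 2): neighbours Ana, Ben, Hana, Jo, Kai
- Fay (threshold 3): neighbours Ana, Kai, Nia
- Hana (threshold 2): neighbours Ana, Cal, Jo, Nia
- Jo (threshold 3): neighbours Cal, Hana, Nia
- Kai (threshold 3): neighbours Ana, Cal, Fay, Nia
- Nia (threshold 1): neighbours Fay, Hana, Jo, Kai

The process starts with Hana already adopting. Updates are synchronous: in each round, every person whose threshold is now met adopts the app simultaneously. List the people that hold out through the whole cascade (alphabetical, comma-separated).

Round 1 — Hana adopts the app (initial).
Round 2 — checking thresholds:
  Ana: 1 of 5 neighbours < 5, below threshold.
  Cal: 1 of 5 neighbours < 2, below threshold.
  Jo: 1 of 3 neighbours < 3, below threshold.
  Nia: 1 of 4 neighbours ≥ 1, adopts the app.
Round 3 — no new adoptions; cascade stops.

Ana, Ben, Cal, Fay, Jo, Kai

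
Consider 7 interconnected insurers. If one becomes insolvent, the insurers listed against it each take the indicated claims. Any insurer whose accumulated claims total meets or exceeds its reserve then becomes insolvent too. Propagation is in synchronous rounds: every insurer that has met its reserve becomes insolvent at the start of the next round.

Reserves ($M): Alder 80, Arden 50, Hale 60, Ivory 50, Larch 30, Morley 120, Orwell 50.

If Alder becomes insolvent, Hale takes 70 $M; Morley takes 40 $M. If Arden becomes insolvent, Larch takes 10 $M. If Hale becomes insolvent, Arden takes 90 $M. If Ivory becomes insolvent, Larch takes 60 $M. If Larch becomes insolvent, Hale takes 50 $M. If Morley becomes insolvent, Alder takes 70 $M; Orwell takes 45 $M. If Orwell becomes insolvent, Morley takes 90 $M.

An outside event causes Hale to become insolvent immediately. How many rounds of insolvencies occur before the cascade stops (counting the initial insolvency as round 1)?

2

Round 1 — Hale becomes insolvent (initial).
  Arden: +90 → 90 ≥ 50
Round 2 — Arden becomes insolvent.
  Larch: +10 → 10 < 30
No further insolvencies.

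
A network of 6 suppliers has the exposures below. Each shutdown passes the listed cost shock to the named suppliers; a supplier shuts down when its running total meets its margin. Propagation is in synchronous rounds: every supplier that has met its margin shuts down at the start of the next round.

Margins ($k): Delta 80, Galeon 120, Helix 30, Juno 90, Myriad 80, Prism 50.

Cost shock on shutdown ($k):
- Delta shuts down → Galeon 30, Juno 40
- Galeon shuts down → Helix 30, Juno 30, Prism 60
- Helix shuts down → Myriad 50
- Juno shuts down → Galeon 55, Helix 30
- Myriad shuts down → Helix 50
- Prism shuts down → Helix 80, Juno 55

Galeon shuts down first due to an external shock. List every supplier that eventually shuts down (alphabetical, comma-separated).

Galeon, Helix, Prism

Round 1 — Galeon shuts down (initial).
  Helix: +30 → 30 ≥ 30
  Juno: +30 → 30 < 90
  Prism: +60 → 60 ≥ 50
Round 2 — Helix, Prism shut down.
  Juno: +55 → 85 < 90
  Myriad: +50 → 50 < 80
No further shutdowns.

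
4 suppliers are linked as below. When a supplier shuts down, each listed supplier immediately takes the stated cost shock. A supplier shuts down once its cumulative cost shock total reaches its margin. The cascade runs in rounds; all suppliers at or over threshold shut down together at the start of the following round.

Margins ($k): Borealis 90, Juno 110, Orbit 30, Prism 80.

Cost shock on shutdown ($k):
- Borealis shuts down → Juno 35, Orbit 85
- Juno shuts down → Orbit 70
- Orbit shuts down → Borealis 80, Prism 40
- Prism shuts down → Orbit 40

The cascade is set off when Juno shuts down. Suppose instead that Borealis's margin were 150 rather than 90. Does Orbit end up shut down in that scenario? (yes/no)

With Borealis's margin at 150:
Round 1 — Juno shuts down (initial).
  Orbit: +70 → 70 ≥ 30
Round 2 — Orbit shuts down.
  Borealis: +80 → 80 < 150
  Prism: +40 → 40 < 80
No further shutdowns.

yes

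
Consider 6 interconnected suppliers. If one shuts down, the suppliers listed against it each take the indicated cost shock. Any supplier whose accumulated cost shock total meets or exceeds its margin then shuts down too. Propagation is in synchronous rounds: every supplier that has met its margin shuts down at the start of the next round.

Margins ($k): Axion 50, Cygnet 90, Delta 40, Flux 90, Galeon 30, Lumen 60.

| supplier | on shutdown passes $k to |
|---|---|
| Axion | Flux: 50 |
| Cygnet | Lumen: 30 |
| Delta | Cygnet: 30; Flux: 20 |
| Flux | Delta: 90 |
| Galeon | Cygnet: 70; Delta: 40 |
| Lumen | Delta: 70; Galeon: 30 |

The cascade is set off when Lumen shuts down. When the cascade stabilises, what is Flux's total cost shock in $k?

Round 1 — Lumen shuts down (initial).
  Delta: +70 → 70 ≥ 40
  Galeon: +30 → 30 ≥ 30
Round 2 — Delta, Galeon shut down.
  Cygnet: +30+70 → 100 ≥ 90
  Flux: +20 → 20 < 90
Round 3 — Cygnet shuts down.
No further shutdowns.

20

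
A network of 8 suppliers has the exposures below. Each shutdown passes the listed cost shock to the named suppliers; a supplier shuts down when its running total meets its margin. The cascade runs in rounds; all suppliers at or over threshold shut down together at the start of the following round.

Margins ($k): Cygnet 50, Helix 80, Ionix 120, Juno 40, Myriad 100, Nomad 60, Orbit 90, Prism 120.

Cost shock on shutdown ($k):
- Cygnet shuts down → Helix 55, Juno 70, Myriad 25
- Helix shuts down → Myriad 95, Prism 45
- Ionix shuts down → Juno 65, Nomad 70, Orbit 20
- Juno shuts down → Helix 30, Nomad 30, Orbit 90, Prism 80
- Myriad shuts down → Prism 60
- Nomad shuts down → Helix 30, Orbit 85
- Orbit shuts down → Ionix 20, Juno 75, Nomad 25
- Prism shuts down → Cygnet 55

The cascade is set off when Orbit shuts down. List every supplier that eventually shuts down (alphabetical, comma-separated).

Round 1 — Orbit shuts down (initial).
  Ionix: +20 → 20 < 120
  Juno: +75 → 75 ≥ 40
  Nomad: +25 → 25 < 60
Round 2 — Juno shuts down.
  Helix: +30 → 30 < 80
  Nomad: +30 → 55 < 60
  Prism: +80 → 80 < 120
No further shutdowns.

Juno, Orbit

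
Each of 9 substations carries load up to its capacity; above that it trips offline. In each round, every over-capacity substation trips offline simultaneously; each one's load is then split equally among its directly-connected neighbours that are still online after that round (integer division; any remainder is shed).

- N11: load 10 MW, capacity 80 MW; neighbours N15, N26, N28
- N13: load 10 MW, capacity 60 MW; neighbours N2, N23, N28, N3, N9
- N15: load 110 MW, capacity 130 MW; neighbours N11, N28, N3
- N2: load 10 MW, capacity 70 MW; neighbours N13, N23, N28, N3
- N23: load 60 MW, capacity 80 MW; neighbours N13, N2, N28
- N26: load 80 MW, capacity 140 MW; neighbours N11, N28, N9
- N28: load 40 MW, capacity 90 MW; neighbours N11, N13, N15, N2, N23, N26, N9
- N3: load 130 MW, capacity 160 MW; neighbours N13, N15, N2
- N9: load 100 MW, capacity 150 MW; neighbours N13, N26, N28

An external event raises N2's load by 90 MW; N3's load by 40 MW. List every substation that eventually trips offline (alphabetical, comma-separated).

N11, N13, N15, N2, N23, N26, N28, N3, N9

Round 1 — N2 at 100 > 70; N3 at 170 > 160. N2, N3 trip offline.
  N2 sheds 100 MW to N13, N23, N28: 33 each (1 lost).
    N13: 10+33 = 43 ≤ 60
    N23: 60+33 = 93 > 80
    N28: 40+33 = 73 ≤ 90
  N3 sheds 170 MW to N13, N15: 85 each.
    N13: 43+85 = 128 > 60
    N15: 110+85 = 195 > 130
Round 2 — N13, N15, N23 trip offline.
  N13 sheds 128 MW to N28, N9: 64 each.
    N28: 73+64 = 137 > 90
    N9: 100+64 = 164 > 150
  N15 sheds 195 MW to N11, N28: 97 each (1 lost).
    N11: 10+97 = 107 > 80
    N28: 137+97 = 234 > 90
  N23 sheds 93 MW to N28: 93 each.
    N28: 234+93 = 327 > 90
Round 3 — N11, N28, N9 trip offline.
  N11 sheds 107 MW to N26: 107 each.
    N26: 80+107 = 187 > 140
  N28 sheds 327 MW to N26: 327 each.
    N26: 187+327 = 514 > 140
  N9 sheds 164 MW to N26: 164 each.
    N26: 514+164 = 678 > 140
Round 4 — N26 trips offline.
  N26 sheds 678 MW: no online neighbours, lost.
No further trips.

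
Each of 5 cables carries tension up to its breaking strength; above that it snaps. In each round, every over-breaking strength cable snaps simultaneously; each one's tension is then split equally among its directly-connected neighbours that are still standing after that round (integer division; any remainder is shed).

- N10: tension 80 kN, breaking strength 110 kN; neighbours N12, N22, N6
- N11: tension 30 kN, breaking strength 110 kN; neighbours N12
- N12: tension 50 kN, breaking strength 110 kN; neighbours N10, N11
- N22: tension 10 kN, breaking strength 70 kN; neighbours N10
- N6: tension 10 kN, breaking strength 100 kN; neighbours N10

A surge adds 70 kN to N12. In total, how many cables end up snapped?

3

Round 1 — N12 at 120 > 110. N12 snaps.
  N12 sheds 120 kN to N10, N11: 60 each.
    N10: 80+60 = 140 > 110
    N11: 30+60 = 90 ≤ 110
Round 2 — N10 snaps.
  N10 sheds 140 kN to N22, N6: 70 each.
    N22: 10+70 = 80 > 70
    N6: 10+70 = 80 ≤ 100
Round 3 — N22 snaps.
  N22 sheds 80 kN: no online neighbours, lost.
No further breaks.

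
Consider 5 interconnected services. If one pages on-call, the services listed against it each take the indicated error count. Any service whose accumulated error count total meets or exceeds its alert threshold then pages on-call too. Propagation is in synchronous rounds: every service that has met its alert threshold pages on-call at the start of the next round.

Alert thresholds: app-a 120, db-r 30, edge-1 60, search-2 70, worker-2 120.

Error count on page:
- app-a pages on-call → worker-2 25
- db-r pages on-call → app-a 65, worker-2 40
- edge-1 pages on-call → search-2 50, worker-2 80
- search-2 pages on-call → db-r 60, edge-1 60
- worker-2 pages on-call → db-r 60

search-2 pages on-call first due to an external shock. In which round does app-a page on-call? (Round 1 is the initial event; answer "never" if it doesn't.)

never

Round 1 — search-2 pages on-call (initial).
  db-r: +60 → 60 ≥ 30
  edge-1: +60 → 60 ≥ 60
Round 2 — db-r, edge-1 page on-call.
  app-a: +65 → 65 < 120
  worker-2: +40+80 → 120 ≥ 120
Round 3 — worker-2 pages on-call.
No further pages.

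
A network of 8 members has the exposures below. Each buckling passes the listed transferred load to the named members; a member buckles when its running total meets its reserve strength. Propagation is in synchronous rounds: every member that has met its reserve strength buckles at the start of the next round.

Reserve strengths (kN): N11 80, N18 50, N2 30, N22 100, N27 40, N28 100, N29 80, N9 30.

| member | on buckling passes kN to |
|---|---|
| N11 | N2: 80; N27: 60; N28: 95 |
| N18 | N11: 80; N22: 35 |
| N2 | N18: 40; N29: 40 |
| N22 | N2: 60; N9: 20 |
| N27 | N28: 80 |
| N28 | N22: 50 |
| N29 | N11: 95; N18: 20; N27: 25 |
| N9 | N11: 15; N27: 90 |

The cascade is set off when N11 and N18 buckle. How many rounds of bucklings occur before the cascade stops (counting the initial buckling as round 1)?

Round 1 — N11, N18 buckle (initial).
  N2: +80 → 80 ≥ 30
  N22: +35 → 35 < 100
  N27: +60 → 60 ≥ 40
  N28: +95 → 95 < 100
Round 2 — N2, N27 buckle.
  N28: +80 → 175 ≥ 100
  N29: +40 → 40 < 80
Round 3 — N28 buckles.
  N22: +50 → 85 < 100
No further bucklings.

3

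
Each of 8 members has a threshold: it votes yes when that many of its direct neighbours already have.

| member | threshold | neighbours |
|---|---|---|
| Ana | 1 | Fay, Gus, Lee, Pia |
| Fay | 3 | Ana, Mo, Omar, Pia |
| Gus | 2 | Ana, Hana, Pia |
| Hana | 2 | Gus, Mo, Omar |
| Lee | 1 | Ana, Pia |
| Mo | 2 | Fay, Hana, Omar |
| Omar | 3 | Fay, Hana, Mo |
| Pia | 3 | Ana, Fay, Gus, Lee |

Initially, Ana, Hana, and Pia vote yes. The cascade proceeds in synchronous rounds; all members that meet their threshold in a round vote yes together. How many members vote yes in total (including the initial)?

Round 1 — Ana, Hana, Pia vote yes (initial).
Round 2 — checking thresholds:
  Fay: 2 of 4 neighbours < 3, holds.
  Gus: 3 of 3 neighbours ≥ 2, votes yes.
  Lee: 2 of 2 neighbours ≥ 1, votes yes.
  Mo: 1 of 3 neighbours < 2, holds.
  Omar: 1 of 3 neighbours < 3, holds.
Round 3 — no new yes votes; cascade stops.

5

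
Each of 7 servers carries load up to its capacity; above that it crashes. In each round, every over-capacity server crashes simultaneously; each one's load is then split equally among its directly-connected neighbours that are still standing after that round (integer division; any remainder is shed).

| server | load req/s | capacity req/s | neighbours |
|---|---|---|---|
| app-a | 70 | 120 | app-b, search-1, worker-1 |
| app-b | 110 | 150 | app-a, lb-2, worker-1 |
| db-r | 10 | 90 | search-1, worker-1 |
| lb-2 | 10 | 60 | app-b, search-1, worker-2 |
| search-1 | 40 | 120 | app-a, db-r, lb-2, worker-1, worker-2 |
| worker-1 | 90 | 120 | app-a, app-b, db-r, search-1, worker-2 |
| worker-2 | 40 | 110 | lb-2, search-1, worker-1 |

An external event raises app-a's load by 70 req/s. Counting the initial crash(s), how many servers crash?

Round 1 — app-a at 140 > 120. app-a crashes.
  app-a sheds 140 req/s to app-b, search-1, worker-1: 46 each (2 lost).
    app-b: 110+46 = 156 > 150
    search-1: 40+46 = 86 ≤ 120
    worker-1: 90+46 = 136 > 120
Round 2 — app-b, worker-1 crash.
  app-b sheds 156 req/s to lb-2: 156 each.
    lb-2: 10+156 = 166 > 60
  worker-1 sheds 136 req/s to db-r, search-1, worker-2: 45 each (1 lost).
    db-r: 10+45 = 55 ≤ 90
    search-1: 86+45 = 131 > 120
    worker-2: 40+45 = 85 ≤ 110
Round 3 — lb-2, search-1 crash.
  lb-2 sheds 166 req/s to worker-2: 166 each.
    worker-2: 85+166 = 251 > 110
  search-1 sheds 131 req/s to db-r, worker-2: 65 each (1 lost).
    db-r: 55+65 = 120 > 90
    worker-2: 251+65 = 316 > 110
Round 4 — db-r, worker-2 crash.
  db-r sheds 120 req/s: no online neighbours, lost.
  worker-2 sheds 316 req/s: no online neighbours, lost.
No further crashes.

7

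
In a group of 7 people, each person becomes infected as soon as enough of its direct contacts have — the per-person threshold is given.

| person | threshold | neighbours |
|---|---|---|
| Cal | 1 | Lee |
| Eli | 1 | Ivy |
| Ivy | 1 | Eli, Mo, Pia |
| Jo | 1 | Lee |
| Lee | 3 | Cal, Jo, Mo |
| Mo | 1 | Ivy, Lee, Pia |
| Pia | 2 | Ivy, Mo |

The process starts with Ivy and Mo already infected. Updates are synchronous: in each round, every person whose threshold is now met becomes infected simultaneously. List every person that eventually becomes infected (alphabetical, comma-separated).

Eli, Ivy, Mo, Pia

Round 1 — Ivy, Mo become infected (initial).
Round 2 — checking thresholds:
  Eli: 1 of 1 neighbours ≥ 1, becomes infected.
  Lee: 1 of 3 neighbours < 3, below threshold.
  Pia: 2 of 2 neighbours ≥ 2, becomes infected.
Round 3 — no new infections; cascade stops.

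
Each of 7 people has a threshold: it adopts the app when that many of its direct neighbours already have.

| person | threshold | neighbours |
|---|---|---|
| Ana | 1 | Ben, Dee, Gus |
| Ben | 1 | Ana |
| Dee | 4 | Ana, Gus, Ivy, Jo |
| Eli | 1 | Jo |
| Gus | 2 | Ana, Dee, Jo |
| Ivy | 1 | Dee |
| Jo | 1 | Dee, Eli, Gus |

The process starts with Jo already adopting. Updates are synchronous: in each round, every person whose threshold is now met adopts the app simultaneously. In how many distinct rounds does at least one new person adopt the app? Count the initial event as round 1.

2

Round 1 — Jo adopts the app (initial).
Round 2 — checking thresholds:
  Dee: 1 of 4 neighbours < 4, not yet.
  Eli: 1 of 1 neighbours ≥ 1, adopts the app.
  Gus: 1 of 3 neighbours < 2, not yet.
Round 3 — no new adoptions; cascade stops.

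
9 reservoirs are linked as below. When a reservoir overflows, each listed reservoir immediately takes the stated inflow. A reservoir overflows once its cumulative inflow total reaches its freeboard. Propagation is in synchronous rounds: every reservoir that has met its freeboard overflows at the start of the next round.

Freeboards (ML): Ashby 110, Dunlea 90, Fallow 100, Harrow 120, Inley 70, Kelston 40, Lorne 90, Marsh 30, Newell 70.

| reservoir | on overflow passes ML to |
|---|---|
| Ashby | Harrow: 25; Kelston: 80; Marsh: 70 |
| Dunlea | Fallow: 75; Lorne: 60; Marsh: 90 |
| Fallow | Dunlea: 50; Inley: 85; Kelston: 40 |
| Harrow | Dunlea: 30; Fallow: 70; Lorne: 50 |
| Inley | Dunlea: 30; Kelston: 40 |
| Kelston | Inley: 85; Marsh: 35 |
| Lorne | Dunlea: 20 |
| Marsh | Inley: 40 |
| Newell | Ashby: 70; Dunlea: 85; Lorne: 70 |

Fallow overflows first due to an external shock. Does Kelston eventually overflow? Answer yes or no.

yes

Round 1 — Fallow overflows (initial).
  Dunlea: +50 → 50 < 90
  Inley: +85 → 85 ≥ 70
  Kelston: +40 → 40 ≥ 40
Round 2 — Inley, Kelston overflow.
  Dunlea: +30 → 80 < 90
  Marsh: +35 → 35 ≥ 30
Round 3 — Marsh overflows.
No further overflows.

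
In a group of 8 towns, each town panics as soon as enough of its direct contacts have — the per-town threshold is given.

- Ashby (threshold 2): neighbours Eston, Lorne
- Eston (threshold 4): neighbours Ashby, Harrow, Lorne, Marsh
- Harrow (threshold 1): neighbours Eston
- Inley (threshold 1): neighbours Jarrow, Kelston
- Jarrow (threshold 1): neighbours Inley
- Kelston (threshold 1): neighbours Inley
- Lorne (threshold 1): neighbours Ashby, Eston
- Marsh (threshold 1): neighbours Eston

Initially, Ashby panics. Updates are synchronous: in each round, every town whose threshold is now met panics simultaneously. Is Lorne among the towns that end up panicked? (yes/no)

Round 1 — Ashby panics (initial).
Round 2 — checking thresholds:
  Eston: 1 of 4 neighbours < 4, below threshold.
  Lorne: 1 of 2 neighbours ≥ 1, panics.
Round 3 — no new panics; cascade stops.

yes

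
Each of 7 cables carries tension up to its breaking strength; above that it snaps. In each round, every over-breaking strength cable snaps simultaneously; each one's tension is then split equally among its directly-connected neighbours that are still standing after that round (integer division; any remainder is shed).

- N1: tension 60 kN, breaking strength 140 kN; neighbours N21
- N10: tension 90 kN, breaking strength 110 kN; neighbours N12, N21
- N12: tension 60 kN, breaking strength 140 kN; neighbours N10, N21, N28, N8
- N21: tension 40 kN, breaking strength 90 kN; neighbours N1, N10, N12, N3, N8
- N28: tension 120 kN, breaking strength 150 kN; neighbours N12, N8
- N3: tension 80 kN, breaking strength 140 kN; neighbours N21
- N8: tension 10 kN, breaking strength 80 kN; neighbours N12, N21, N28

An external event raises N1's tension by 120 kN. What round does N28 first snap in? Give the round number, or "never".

5

Round 1 — N1 at 180 > 140. N1 snaps.
  N1 sheds 180 kN to N21: 180 each.
    N21: 40+180 = 220 > 90
Round 2 — N21 snaps.
  N21 sheds 220 kN to N10, N12, N3, N8: 55 each.
    N10: 90+55 = 145 > 110
    N12: 60+55 = 115 ≤ 140
    N3: 80+55 = 135 ≤ 140
    N8: 10+55 = 65 ≤ 80
Round 3 — N10 snaps.
  N10 sheds 145 kN to N12: 145 each.
    N12: 115+145 = 260 > 140
Round 4 — N12 snaps.
  N12 sheds 260 kN to N28, N8: 130 each.
    N28: 120+130 = 250 > 150
    N8: 65+130 = 195 > 80
Round 5 — N28, N8 snap.
  N28 sheds 250 kN: no online neighbours, lost.
  N8 sheds 195 kN: no online neighbours, lost.
No further breaks.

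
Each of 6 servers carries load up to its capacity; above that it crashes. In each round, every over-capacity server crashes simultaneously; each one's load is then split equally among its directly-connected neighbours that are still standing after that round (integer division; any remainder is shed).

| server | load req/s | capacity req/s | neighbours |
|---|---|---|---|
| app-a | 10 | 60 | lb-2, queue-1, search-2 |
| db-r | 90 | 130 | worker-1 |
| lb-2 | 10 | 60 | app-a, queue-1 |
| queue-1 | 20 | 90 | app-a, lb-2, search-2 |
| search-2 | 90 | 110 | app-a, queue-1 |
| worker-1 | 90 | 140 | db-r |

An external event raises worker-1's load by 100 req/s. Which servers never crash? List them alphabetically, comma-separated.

app-a, lb-2, queue-1, search-2

Round 1 — worker-1 at 190 > 140. worker-1 crashes.
  worker-1 sheds 190 req/s to db-r: 190 each.
    db-r: 90+190 = 280 > 130
Round 2 — db-r crashes.
  db-r sheds 280 req/s: no online neighbours, lost.
No further crashes.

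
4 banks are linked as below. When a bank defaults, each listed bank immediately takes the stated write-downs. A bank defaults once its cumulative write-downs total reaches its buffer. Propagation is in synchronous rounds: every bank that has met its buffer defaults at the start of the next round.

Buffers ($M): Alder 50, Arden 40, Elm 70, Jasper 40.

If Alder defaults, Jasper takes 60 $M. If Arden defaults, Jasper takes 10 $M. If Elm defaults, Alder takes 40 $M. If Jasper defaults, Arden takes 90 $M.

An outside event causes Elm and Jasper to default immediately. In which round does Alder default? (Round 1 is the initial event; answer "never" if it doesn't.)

Round 1 — Elm, Jasper default (initial).
  Alder: +40 → 40 < 50
  Arden: +90 → 90 ≥ 40
Round 2 — Arden defaults.
No further defaults.

never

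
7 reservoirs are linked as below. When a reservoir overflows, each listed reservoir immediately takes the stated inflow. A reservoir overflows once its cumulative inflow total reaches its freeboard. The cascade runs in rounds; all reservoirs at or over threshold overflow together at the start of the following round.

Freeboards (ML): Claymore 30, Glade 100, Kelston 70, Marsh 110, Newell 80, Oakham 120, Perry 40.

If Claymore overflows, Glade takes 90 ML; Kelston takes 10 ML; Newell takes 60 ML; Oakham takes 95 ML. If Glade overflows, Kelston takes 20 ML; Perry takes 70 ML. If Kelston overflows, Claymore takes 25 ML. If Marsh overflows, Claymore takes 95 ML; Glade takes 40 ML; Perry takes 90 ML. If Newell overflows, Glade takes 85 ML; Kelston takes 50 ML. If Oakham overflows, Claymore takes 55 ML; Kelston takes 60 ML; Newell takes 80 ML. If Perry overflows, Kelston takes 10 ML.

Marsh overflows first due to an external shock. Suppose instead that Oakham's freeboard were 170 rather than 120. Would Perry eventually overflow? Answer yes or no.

With Oakham's freeboard at 170:
Round 1 — Marsh overflows (initial).
  Claymore: +95 → 95 ≥ 30
  Glade: +40 → 40 < 100
  Perry: +90 → 90 ≥ 40
Round 2 — Claymore, Perry overflow.
  Glade: +90 → 130 ≥ 100
  Kelston: +10+10 → 20 < 70
  Newell: +60 → 60 < 80
  Oakham: +95 → 95 < 170
Round 3 — Glade overflows.
  Kelston: +20 → 40 < 70
No further overflows.

yes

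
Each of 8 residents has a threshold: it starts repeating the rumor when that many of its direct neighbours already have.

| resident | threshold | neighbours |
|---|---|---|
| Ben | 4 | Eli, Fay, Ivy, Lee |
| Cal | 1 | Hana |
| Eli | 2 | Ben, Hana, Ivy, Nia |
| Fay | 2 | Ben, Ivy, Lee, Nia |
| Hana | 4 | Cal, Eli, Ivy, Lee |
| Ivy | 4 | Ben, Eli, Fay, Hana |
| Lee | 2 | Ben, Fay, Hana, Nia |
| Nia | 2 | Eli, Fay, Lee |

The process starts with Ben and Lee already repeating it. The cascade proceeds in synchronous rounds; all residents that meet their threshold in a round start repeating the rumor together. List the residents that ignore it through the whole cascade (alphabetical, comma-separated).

Cal, Hana, Ivy

Round 1 — Ben, Lee start repeating the rumor (initial).
Round 2 — checking thresholds:
  Eli: 1 of 4 neighbours < 2, below threshold.
  Fay: 2 of 4 neighbours ≥ 2, starts repeating the rumor.
  Hana: 1 of 4 neighbours < 4, below threshold.
  Ivy: 1 of 4 neighbours < 4, below threshold.
  Nia: 1 of 3 neighbours < 2, below threshold.
Round 3 — checking thresholds:
  Eli: 1 of 4 neighbours < 2, below threshold.
  Hana: 1 of 4 neighbours < 4, below threshold.
  Ivy: 2 of 4 neighbours < 4, below threshold.
  Nia: 2 of 3 neighbours ≥ 2, starts repeating the rumor.
Round 4 — checking thresholds:
  Eli: 2 of 4 neighbours ≥ 2, starts repeating the rumor.
  Hana: 1 of 4 neighbours < 4, below threshold.
  Ivy: 2 of 4 neighbours < 4, below threshold.
Round 5 — no new spreads; cascade stops.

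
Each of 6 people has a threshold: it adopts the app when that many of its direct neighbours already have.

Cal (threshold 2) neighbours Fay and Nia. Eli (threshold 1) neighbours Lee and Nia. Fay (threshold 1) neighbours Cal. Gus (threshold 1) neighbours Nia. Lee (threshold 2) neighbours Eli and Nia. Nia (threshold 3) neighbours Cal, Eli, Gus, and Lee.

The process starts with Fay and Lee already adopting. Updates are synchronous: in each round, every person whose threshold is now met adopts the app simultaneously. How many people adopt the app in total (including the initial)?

3

Round 1 — Fay, Lee adopt the app (initial).
Round 2 — checking thresholds:
  Cal: 1 of 2 neighbours < 2, below threshold.
  Eli: 1 of 2 neighbours ≥ 1, adopts the app.
  Nia: 1 of 4 neighbours < 3, below threshold.
Round 3 — no new adoptions; cascade stops.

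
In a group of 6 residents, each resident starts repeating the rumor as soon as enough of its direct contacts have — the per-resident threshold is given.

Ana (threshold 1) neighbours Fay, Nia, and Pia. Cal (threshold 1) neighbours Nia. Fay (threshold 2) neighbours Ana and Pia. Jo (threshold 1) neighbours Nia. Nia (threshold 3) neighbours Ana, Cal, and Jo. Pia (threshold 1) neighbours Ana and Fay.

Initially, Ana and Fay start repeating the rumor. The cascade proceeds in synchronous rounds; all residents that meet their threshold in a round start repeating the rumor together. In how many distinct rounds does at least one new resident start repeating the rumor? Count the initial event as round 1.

2

Round 1 — Ana, Fay start repeating the rumor (initial).
Round 2 — checking thresholds:
  Nia: 1 of 3 neighbours < 3, holds.
  Pia: 2 of 2 neighbours ≥ 1, starts repeating the rumor.
Round 3 — no new spreads; cascade stops.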